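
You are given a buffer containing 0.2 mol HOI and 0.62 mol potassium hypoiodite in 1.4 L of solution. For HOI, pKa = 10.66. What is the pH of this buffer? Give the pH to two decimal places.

pH = pKa + log([A⁻]/[HA]) = 10.66 + log(0.62/0.2)
pH = 10.66 + (+0.491) = 11.15

pH = 11.15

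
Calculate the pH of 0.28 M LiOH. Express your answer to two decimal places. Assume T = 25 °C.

pH = 13.45

LiOH is a strong base; [OH-] = 0.28 M.
pOH = -log(0.28) = 0.55
pH = 14.00 - 0.55 = 13.45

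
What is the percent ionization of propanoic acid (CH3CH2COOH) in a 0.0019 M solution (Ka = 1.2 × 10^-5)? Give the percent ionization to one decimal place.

CH3CH2COOH ⇌ CH3CH2COO- + H+; let x = [H+] at equilibrium.
Solve x² + 1.2e-05x − 2.28e-08 = 0 → x = 1.45 × 10^-4 M
Fraction ionized = 1.45 × 10^-4 / 0.0019 = 0.0763 → 7.6%

7.6%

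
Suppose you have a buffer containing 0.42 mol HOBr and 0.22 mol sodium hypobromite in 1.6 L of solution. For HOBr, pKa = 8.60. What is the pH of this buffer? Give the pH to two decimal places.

pH = 8.32

pH = pKa + log([A⁻]/[HA]) = 8.60 + log(0.22/0.42)
pH = 8.60 + (-0.281) = 8.32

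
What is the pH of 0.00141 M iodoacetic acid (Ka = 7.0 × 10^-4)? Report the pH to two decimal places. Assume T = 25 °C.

pH = 3.15

ICH2COOH ⇌ ICH2COO- + H+
Ka = x²/(0.00141 − x) = 7.0 × 10^-4
The 5% rule fails; solving x² + Ka·x − Ka·C₀ = 0 exactly:
x = (−Ka + √(Ka² + 4·Ka·C₀))/2 = 7.03 × 10^-4 M
pH = −log(7.03 × 10^-4) = 3.15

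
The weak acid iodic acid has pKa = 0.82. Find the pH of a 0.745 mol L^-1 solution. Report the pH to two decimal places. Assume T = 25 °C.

pH = 0.57

HIO3 ⇌ IO3- + H+
Ka = 10^(−0.82) = 1.51 × 10^-1
From the ICE table, Ka = [H+]²/(0.745 − [H+]) = 1.51 × 10^-1.
[H+] is not negligible relative to C₀; solve [H+]² + 0.151·[H+] − 0.112 = 0.
[H+] = (−Ka + √(Ka² + 4·Ka·C₀))/2 = 2.68 × 10^-1 M
pH = −log(2.68 × 10^-1) = 0.57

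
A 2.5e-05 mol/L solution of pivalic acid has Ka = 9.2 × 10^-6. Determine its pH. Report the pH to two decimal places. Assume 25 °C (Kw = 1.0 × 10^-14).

(CH3)3CCOOH ⇌ (CH3)3CCOO- + H+
Ka = [H+]²/(2.5e-05 − [H+]) = 9.2 × 10^-6
[H+] is not negligible relative to C₀; solve [H+]² + 9.2e-06·[H+] − 2.3e-10 = 0.
[H+] = (−Ka + √(Ka² + 4·Ka·C₀))/2 = 1.12 × 10^-5 M
pH = −log(1.12 × 10^-5) = 4.95

pH = 4.95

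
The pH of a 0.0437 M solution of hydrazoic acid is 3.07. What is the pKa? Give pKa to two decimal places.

pKa = 4.77

[H+] = 10^(-3.07) = 8.51 × 10^-4 M
At equilibrium [HA] = 0.0437 − 8.51 × 10^-4 = 4.28 × 10^-2 M
Ka = [H+][A-]/[HA] = (8.51 × 10^-4)² / 4.28 × 10^-2 = 1.69 × 10^-5
pKa = -log(1.69 × 10^-5) = 4.77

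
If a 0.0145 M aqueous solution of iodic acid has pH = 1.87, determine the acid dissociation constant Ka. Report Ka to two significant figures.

Ka = 1.8 × 10^-1

[H+] = 10^(-1.87) = 1.35 × 10^-2 M
At equilibrium [HA] = 0.0145 − 1.35 × 10^-2 = 1.00 × 10^-3 M
Ka = [H+][A-]/[HA] = (1.35 × 10^-2)² / 1.00 × 10^-3 = 1.8 × 10^-1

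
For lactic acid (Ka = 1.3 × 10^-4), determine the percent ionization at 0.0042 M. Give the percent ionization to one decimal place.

CH3CH(OH)COOH ⇌ CH3CH(OH)COO- + H+; let x = [H+] at equilibrium.
Solve x² + 0.00013x − 5.46e-07 = 0 → x = 6.77 × 10^-4 M
Fraction ionized = 6.77 × 10^-4 / 0.0042 = 0.1612 → 16.1%

16.1%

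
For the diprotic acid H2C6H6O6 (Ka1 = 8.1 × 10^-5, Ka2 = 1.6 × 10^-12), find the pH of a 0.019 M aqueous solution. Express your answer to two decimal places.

Ka1 ≫ Ka2, so treat the first dissociation as the only significant source of H+.
Ka1 = x²/(0.019 − x) = 8.1 × 10^-5
Solving the quadratic: x = (−Ka1 + √(Ka1² + 4·Ka1·C₀))/2 = 1.20 × 10^-3 M
pH = −log(1.20 × 10^-3) = 2.92

pH = 2.92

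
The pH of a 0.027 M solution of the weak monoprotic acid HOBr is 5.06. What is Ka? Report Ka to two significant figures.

Ka = 2.8 × 10^-9

[H+] = 10^(-5.06) = 8.71 × 10^-6 M
At equilibrium [HA] = 0.027 − 8.71 × 10^-6 = 2.70 × 10^-2 M
Ka = [H+][A-]/[HA] = (8.71 × 10^-6)² / 2.70 × 10^-2 = 2.8 × 10^-9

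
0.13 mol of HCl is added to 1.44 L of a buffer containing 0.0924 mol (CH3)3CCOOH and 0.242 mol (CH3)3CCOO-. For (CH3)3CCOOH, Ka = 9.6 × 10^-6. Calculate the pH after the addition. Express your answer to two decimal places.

Added H+ converts (CH3)3CCOO- to (CH3)3CCOOH: (CH3)3CCOOH → 0.222 mol, (CH3)3CCOO- → 0.112 mol.
pKa = −log(9.6 × 10^-6) = 5.018
Henderson–Hasselbalch with mole ratio 0.112/0.222: pH = 5.018 + (-0.297)

pH = 4.72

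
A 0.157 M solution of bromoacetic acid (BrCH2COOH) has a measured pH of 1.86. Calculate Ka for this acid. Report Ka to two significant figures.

Ka = 1.3 × 10^-3

[H+] = 10^(-1.86) = 1.38 × 10^-2 M
At equilibrium [HA] = 0.157 − 1.38 × 10^-2 = 1.43 × 10^-1 M
Ka = [H+][A-]/[HA] = (1.38 × 10^-2)² / 1.43 × 10^-1 = 1.3 × 10^-3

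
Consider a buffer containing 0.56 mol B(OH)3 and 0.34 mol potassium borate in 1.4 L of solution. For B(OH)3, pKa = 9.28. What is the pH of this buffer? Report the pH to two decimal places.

pH = pKa + log([A⁻]/[HA]) = 9.28 + log(0.34/0.56)
pH = 9.28 + (-0.217) = 9.06

pH = 9.06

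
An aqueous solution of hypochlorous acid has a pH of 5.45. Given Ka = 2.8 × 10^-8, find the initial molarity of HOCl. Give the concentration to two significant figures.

[H+] = 10^(-5.45) = 3.55 × 10^-6 M = x
Ka = x²/(C₀ − x) ⇒ C₀ = x + x²/Ka
C₀ = 3.55 × 10^-6 + (3.55 × 10^-6)²/(2.8 × 10^-8) = 4.54 × 10^-4 M

C₀ = 4.5 × 10^-4 M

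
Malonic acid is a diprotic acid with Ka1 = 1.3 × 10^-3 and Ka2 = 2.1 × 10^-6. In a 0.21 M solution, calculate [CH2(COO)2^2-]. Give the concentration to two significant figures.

First ionization gives [H+] ≈ [CH2(COOH)COO-] = 1.59 × 10^-2 M.
Second step: Ka2 = [H+][CH2(COO)2^2-]/[CH2(COOH)COO-] ≈ [CH2(COO)2^2-] (since [H+] ≈ [CH2(COOH)COO-]).
So [CH2(COO)2^2-] ≈ Ka2.

2.1 × 10^-6 M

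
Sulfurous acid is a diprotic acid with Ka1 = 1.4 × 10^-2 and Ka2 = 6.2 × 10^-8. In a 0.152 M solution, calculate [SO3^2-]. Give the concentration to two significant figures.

6.2 × 10^-8 M

First ionization gives [H+] ≈ [HSO3-] = 3.97 × 10^-2 M.
Second step: Ka2 = [H+][SO3^2-]/[HSO3-] ≈ [SO3^2-] (since [H+] ≈ [HSO3-]).
So [SO3^2-] ≈ Ka2.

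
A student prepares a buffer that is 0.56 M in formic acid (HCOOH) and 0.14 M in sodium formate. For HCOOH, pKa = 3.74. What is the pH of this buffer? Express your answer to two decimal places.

Using pH = pKa + log([base]/[acid]) with [base]/[acid] = 0.14/0.56:
pH = 3.74 + (-0.602) = 3.14

pH = 3.14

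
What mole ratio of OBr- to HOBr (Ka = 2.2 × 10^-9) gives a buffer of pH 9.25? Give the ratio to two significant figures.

pKa = -log(2.2 × 10^-9) = 8.658
pH = pKa + log(r) ⇒ log(r) = 9.25 − 8.658 = +0.592
r = [OBr-]/[HOBr] = 10^(+0.592) = 3.91

ratio = 3.9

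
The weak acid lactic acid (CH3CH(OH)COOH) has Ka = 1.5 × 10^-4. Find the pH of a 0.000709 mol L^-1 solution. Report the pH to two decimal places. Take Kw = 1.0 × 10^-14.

pH = 3.59

CH3CH(OH)COOH ⇌ CH3CH(OH)COO- + H+
From the ICE table, Ka = x²/(0.000709 − x) = 1.5 × 10^-4.
Here C₀/Ka ≈ 4.73, so the small-x approximation fails. Use the quadratic:
x = (−Ka + √(Ka² + 4·Ka·C₀))/2 = 2.60 × 10^-4 M
pH = −log(2.60 × 10^-4) = 3.59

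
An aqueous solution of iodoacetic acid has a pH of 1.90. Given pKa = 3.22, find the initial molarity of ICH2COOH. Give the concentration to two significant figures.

C₀ = 2.8 × 10^-1 M

[H+] = 10^(-1.90) = 1.26 × 10^-2 M = x
Ka = 10^(−3.22) = 6.03 × 10^-4
Ka = x²/(C₀ − x) ⇒ C₀ = x + x²/Ka
C₀ = 1.26 × 10^-2 + (1.26 × 10^-2)²/(6.03 × 10^-4) = 2.76 × 10^-1 M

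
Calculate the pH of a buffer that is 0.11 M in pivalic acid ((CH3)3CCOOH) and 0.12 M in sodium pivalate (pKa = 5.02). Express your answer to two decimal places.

Henderson–Hasselbalch: pH = pKa + log([(CH3)3CCOO-]/[(CH3)3CCOOH]) = 5.02 + log(0.12/0.11)
pH = 5.02 + (+0.038) = 5.06

pH = 5.06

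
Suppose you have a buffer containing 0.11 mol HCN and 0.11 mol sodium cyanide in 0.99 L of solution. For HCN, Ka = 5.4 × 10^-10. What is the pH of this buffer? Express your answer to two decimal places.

pH = 9.27

pKa = −log(5.4 × 10^-10) = 9.268
Using pH = pKa + log([base]/[acid]) with [base]/[acid] = 0.11/0.11:
pH = 9.268 + (+0.000) = 9.27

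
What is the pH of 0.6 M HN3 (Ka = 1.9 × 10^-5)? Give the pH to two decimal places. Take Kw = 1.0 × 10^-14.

pH = 2.47

HN3 ⇌ N3- + H+
Ka = x²/(0.6 − x) = 1.9 × 10^-5
Assume x ≪ 0.6: x ≈ √(1.9 × 10^-5 × 0.6) = 3.38 × 10^-3 M
(x/C₀ = 0.56% < 5%, so the approximation holds.)
pH = −log[H+] = −log(3.38 × 10^-3) = 2.47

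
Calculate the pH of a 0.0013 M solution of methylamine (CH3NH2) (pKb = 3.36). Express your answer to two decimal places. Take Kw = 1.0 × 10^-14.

CH3NH2 + H2O ⇌ CH3NH3+ + OH-
Kb = 10^(−3.36) = 4.37 × 10^-4
Kb = [OH-]²/(0.0013 − [OH-]) = 4.37 × 10^-4
The 5% rule fails; solving [OH-]² + Kb·[OH-] − Kb·C₀ = 0 exactly:
[OH-] = (−Kb + √(Kb² + 4·Kb·C₀))/2 = 5.66 × 10^-4 M
pOH = −log(5.66 × 10^-4) = 3.25; pH = 14.00 − 3.25 = 10.75

pH = 10.75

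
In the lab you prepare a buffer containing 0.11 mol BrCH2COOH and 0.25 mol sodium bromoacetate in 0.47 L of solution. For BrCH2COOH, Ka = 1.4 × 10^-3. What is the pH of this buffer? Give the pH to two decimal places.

pH = 3.21

pKa = −log(1.4 × 10^-3) = 2.854
Using pH = pKa + log([base]/[acid]) with [base]/[acid] = 0.25/0.11:
pH = 2.854 + (+0.357) = 3.21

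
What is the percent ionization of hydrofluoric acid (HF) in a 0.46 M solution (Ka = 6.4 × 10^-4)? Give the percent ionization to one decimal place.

3.7%

HF ⇌ F- + H+; let x = [H+] at equilibrium.
x ≈ √(Ka·C₀) = √(6.4 × 10^-4 × 0.46) = 1.72 × 10^-2 M
Fraction ionized = 1.72 × 10^-2 / 0.46 = 0.0374 → 3.7%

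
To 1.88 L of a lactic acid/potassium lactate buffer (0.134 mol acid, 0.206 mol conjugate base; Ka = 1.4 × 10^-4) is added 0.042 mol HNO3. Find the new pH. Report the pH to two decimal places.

pH = 3.82

Added H+ converts CH3CH(OH)COO- to CH3CH(OH)COOH: CH3CH(OH)COOH → 0.176 mol, CH3CH(OH)COO- → 0.164 mol.
pKa = −log(1.4 × 10^-4) = 3.854
Henderson–Hasselbalch with mole ratio 0.164/0.176: pH = 3.854 + (-0.031)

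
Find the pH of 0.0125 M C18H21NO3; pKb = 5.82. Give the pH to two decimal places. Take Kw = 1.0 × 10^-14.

C18H21NO3 + H2O ⇌ C18H22NO3+ + OH-
Kb = 10^(−5.82) = 1.51 × 10^-6
From the ICE table, Kb = [OH-]²/(0.0125 − [OH-]) = 1.51 × 10^-6.
Assume [OH-] ≪ 0.0125: [OH-] ≈ √(1.51 × 10^-6 × 0.0125) = 1.37 × 10^-4 M
Check: 1.1% ionized — well under 5%, approximation valid.
pOH = 3.86, so pH = 14.00 − pOH = 10.14

pH = 10.14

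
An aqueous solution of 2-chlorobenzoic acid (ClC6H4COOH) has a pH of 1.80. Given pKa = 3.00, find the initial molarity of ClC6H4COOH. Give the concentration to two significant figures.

C₀ = 2.7 × 10^-1 M

[H+] = 10^(-1.80) = 1.58 × 10^-2 M = x
Ka = 10^(−3.00) = 1.00 × 10^-3
Ka = x²/(C₀ − x) ⇒ C₀ = x + x²/Ka
C₀ = 1.58 × 10^-2 + (1.58 × 10^-2)²/(1.00 × 10^-3) = 2.65 × 10^-1 M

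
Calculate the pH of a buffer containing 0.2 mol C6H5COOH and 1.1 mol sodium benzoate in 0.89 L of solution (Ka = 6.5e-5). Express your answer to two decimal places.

pH = 4.93

pKa = −log(6.5 × 10^-5) = 4.187
pH = pKa + log([A⁻]/[HA]) = 4.187 + log(1.1/0.2)
pH = 4.187 + (+0.740) = 4.93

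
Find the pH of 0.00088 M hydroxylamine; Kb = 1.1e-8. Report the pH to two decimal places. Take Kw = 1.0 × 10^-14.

NH2OH + H2O ⇌ NH3OH+ + OH-
From the ICE table, Kb = [OH-]²/(0.00088 − [OH-]) = 1.1 × 10^-8.
Neglecting [OH-] in the denominator: [OH-] = √(1.1 × 10^-8 × 0.00088) = 3.11 × 10^-6 M
Check: 0.35% ionized — well under 5%, approximation valid.
pOH = 5.51, so pH = 14.00 − pOH = 8.49

pH = 8.49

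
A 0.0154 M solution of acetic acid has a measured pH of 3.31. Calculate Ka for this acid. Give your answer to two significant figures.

Ka = 1.6 × 10^-5

[H+] = 10^(-3.31) = 4.90 × 10^-4 M
At equilibrium [HA] = 0.0154 − 4.90 × 10^-4 = 1.49 × 10^-2 M
Ka = [H+][A-]/[HA] = (4.90 × 10^-4)² / 1.49 × 10^-2 = 1.6 × 10^-5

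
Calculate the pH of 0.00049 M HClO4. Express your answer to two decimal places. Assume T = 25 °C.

pH = 3.31

HClO4 is a strong acid and dissociates completely, so [H+] = 0.00049 M.
pH = -log(0.00049) = 3.31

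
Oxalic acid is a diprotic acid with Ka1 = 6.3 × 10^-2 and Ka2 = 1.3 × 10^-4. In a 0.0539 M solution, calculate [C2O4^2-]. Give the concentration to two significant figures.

First ionization gives [H+] ≈ [HC2O4-] = 3.47 × 10^-2 M.
Second step: Ka2 = [H+][C2O4^2-]/[HC2O4-] ≈ [C2O4^2-] (since [H+] ≈ [HC2O4-]).
So [C2O4^2-] ≈ Ka2.

1.3 × 10^-4 M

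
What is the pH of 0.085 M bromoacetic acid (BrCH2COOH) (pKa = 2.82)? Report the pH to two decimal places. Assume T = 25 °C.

BrCH2COOH ⇌ BrCH2COO- + H+
Ka = 10^(−2.82) = 1.51 × 10^-3
From the ICE table, Ka = x²/(0.085 − x) = 1.51 × 10^-3.
Here C₀/Ka ≈ 56.3, so the small-x approximation fails. Use the quadratic:
x = (−Ka + √(Ka² + 4·Ka·C₀))/2 = 1.06 × 10^-2 M
pH = −log[H+] = −log(1.06 × 10^-2) = 1.97

pH = 1.97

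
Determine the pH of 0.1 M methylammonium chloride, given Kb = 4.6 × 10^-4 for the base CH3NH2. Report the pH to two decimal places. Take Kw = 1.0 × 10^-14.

pH = 5.83

CH3NH3+ is the conjugate acid of the weak base CH3NH2.
Ka = Kw/Kb = 1.0×10^-14 / 4.6 × 10^-4 = 2.17 × 10^-11
From the ICE table, Ka = [H+]²/(0.1 − [H+]) = 2.17 × 10^-11.
Assume [H+] ≪ 0.1: [H+] ≈ √(2.17 × 10^-11 × 0.1) = 1.47 × 10^-6 M
pH = −log[H+] = −log(1.47 × 10^-6) = 5.83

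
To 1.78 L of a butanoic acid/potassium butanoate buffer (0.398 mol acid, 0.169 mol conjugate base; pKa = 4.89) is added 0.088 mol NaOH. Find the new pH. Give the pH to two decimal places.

After neutralization: n(CH3(CH2)2COOH) = 0.31 mol, n(CH3(CH2)2COO-) = 0.257 mol.
pH = pKa + log(n_CH3(CH2)2COO-/n_CH3(CH2)2COOH) = 4.89 + log(0.257/0.31) = 4.89 + (-0.081)

pH = 4.81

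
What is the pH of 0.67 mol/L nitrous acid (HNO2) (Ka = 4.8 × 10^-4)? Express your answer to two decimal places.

pH = 1.75

HNO2 ⇌ NO2- + H+
Let x = [H+] at equilibrium. Ka = x²/(0.67 − x).
Assume x ≪ 0.67: x ≈ √(4.8 × 10^-4 × 0.67) = 1.79 × 10^-2 M
pH = −log(1.79 × 10^-2) = 1.75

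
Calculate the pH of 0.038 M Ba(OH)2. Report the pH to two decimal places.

Ba(OH)2 is a strong base (each formula unit releases 2 OH-); [OH-] = 0.076 M.
pOH = -log(0.076) = 1.12
pH = 14.00 - 1.12 = 12.88

pH = 12.88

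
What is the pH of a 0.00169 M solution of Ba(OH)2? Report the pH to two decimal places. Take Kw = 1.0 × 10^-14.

Ba(OH)2 is a strong base (each formula unit releases 2 OH-); [OH-] = 0.00338 M.
pOH = -log(0.00338) = 2.47
pH = 14.00 - 2.47 = 11.53

pH = 11.53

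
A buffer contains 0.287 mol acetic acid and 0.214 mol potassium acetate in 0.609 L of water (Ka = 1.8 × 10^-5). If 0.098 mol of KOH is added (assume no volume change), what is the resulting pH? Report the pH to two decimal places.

OH- converts CH3COOH to CH3COO-: CH3COOH → 0.189 mol, CH3COO- → 0.312 mol.
pKa = −log(1.8 × 10^-5) = 4.745
pH = pKa + log([A⁻]/[HA]) = 4.745 + log(0.312/0.189) = 4.745 +0.218

pH = 4.96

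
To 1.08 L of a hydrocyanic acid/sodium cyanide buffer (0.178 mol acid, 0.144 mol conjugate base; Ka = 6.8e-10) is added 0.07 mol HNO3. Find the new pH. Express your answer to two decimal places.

After neutralization: n(HCN) = 0.248 mol, n(CN-) = 0.074 mol.
pKa = −log(6.8 × 10^-10) = 9.167
pH = pKa + log(n_CN-/n_HCN) = 9.167 + log(0.074/0.248) = 9.167 + (-0.525)

pH = 8.64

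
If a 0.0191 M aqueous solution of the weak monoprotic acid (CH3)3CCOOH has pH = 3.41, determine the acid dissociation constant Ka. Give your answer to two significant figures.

Ka = 8.1 × 10^-6

[H+] = 10^(-3.41) = 3.89 × 10^-4 M
At equilibrium [HA] = 0.0191 − 3.89 × 10^-4 = 1.87 × 10^-2 M
Ka = [H+][A-]/[HA] = (3.89 × 10^-4)² / 1.87 × 10^-2 = 8.1 × 10^-6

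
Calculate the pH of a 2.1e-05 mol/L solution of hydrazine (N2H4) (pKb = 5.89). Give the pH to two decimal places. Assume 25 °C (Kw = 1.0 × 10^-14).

pH = 8.66

N2H4 + H2O ⇌ N2H5+ + OH-
Kb = 10^(−5.89) = 1.29 × 10^-6
Kb = [OH-]²/(2.1e-05 − [OH-]) = 1.29 × 10^-6
The 5% rule fails; solving [OH-]² + Kb·[OH-] − Kb·C₀ = 0 exactly:
[OH-] = (−Kb + √(Kb² + 4·Kb·C₀))/2 = 4.60 × 10^-6 M
pOH = −log(4.60 × 10^-6) = 5.34; pH = 14.00 − 5.34 = 8.66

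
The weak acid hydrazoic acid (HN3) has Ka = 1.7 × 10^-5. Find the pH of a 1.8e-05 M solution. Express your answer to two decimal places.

HN3 ⇌ N3- + H+
From the ICE table, Ka = [H+]²/(1.8e-05 − [H+]) = 1.7 × 10^-5.
[H+] is not negligible relative to C₀; solve [H+]² + 1.7e-05·[H+] − 3.06e-10 = 0.
[H+] = [−1.7e-05 + √(1.7e-05² + 1.22e-09)]/2 = 1.09 × 10^-5 M
pH = −log(1.09 × 10^-5) = 4.96

pH = 4.96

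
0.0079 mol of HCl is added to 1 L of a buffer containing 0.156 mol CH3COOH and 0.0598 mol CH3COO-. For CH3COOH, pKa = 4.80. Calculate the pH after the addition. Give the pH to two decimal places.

Added H+ converts CH3COO- to CH3COOH: CH3COOH → 0.164 mol, CH3COO- → 0.0519 mol.
pH = pKa + log([A⁻]/[HA]) = 4.80 + log(0.0519/0.164) = 4.80 -0.500

pH = 4.30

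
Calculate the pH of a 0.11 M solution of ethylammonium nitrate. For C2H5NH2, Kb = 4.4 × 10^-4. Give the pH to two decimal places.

pH = 5.80

C2H5NH3+ is the conjugate acid of the weak base C2H5NH2.
Ka = Kw/Kb = 1.0×10^-14 / 4.4 × 10^-4 = 2.27 × 10^-11
From the ICE table, Ka = x²/(0.11 − x) = 2.27 × 10^-11.
Neglecting x in the denominator: x = √(2.27 × 10^-11 × 0.11) = 1.58 × 10^-6 M
pH = −log[H+] = −log(1.58 × 10^-6) = 5.80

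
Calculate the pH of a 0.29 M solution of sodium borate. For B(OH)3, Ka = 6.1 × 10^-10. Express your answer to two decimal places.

pH = 11.34

B(OH)4- is the conjugate base of the weak acid B(OH)3.
Kb = Kw/Ka = 1.0×10^-14 / 6.1 × 10^-10 = 1.64 × 10^-5
From the ICE table, Kb = [OH-]²/(0.29 − [OH-]) = 1.64 × 10^-5.
Neglecting [OH-] in the denominator: [OH-] = √(1.64 × 10^-5 × 0.29) = 2.18 × 10^-3 M
Check: 0.75% ionized — well under 5%, approximation valid.
pOH = 2.66, so pH = 14.00 − pOH = 11.34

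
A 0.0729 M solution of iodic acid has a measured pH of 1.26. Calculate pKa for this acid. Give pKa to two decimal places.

[H+] = 10^(-1.26) = 5.50 × 10^-2 M
At equilibrium [HA] = 0.0729 − 5.50 × 10^-2 = 1.79 × 10^-2 M
Ka = [H+][A-]/[HA] = (5.50 × 10^-2)² / 1.79 × 10^-2 = 1.69 × 10^-1
pKa = -log(1.69 × 10^-1) = 0.77

pKa = 0.77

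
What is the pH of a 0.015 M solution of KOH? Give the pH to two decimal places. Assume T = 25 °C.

KOH is a strong base; [OH-] = 0.015 M.
pOH = -log(0.015) = 1.82
pH = 14.00 - 1.82 = 12.18

pH = 12.18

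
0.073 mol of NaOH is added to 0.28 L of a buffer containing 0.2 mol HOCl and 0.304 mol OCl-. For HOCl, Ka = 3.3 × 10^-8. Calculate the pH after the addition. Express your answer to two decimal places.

pH = 7.95

OH- converts HOCl to OCl-: HOCl → 0.127 mol, OCl- → 0.377 mol.
pKa = −log(3.3 × 10^-8) = 7.481
pH = pKa + log(n_OCl-/n_HOCl) = 7.481 + log(0.377/0.127) = 7.481 + (+0.473)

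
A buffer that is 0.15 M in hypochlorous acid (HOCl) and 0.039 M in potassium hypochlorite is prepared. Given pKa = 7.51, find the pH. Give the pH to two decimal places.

pH = 6.92

pH = pKa + log([A⁻]/[HA]) = 7.51 + log(0.039/0.15)
pH = 7.51 + (-0.585) = 6.92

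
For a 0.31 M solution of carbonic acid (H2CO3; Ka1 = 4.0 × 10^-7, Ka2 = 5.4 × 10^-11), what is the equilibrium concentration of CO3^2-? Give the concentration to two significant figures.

First ionization gives [H+] ≈ [HCO3-] = 3.52 × 10^-4 M.
Second step: Ka2 = [H+][CO3^2-]/[HCO3-] ≈ [CO3^2-] (since [H+] ≈ [HCO3-]).
So [CO3^2-] ≈ Ka2.

5.4 × 10^-11 M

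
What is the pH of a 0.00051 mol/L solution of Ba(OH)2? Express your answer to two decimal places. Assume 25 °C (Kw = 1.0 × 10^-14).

Ba(OH)2 is a strong base (each formula unit releases 2 OH-); [OH-] = 0.00102 M.
pOH = -log(0.00102) = 2.99
pH = 14.00 - 2.99 = 11.01

pH = 11.01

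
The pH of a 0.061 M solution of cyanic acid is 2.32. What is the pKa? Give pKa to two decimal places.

[H+] = 10^(-2.32) = 4.79 × 10^-3 M
At equilibrium [HA] = 0.061 − 4.79 × 10^-3 = 5.62 × 10^-2 M
Ka = [H+][A-]/[HA] = (4.79 × 10^-3)² / 5.62 × 10^-2 = 4.08 × 10^-4
pKa = -log(4.08 × 10^-4) = 3.39

pKa = 3.39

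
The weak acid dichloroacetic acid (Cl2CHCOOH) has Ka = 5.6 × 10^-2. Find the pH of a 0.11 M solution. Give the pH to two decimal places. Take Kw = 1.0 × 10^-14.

Cl2CHCOOH ⇌ Cl2CHCOO- + H+
From the ICE table, Ka = [H+]²/(0.11 − [H+]) = 5.6 × 10^-2.
[H+] is not negligible relative to C₀; solve [H+]² + 0.056·[H+] − 0.00616 = 0.
[H+] = (−Ka + √(Ka² + 4·Ka·C₀))/2 = 5.53 × 10^-2 M
pH = −log[H+] = −log(5.53 × 10^-2) = 1.26

pH = 1.26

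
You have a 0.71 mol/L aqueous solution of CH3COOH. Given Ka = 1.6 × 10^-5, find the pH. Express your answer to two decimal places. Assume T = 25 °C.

pH = 2.47

CH3COOH ⇌ CH3COO- + H+
From the ICE table, Ka = x²/(0.71 − x) = 1.6 × 10^-5.
Since Ka ≪ C₀, x ≈ √(Ka·C₀) = 3.37 × 10^-3 M.
pH = −log[H+] = −log(3.37 × 10^-3) = 2.47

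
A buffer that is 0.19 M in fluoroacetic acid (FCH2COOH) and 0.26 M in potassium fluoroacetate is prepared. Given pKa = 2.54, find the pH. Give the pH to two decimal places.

pH = pKa + log([A⁻]/[HA]) = 2.54 + log(0.26/0.19)
pH = 2.54 + (+0.136) = 2.68

pH = 2.68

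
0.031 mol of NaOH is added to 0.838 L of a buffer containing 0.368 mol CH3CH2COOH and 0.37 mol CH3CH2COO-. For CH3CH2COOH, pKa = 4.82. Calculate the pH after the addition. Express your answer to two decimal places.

pH = 4.90

OH- converts CH3CH2COOH to CH3CH2COO-: CH3CH2COOH → 0.337 mol, CH3CH2COO- → 0.401 mol.
Henderson–Hasselbalch with mole ratio 0.401/0.337: pH = 4.82 + (+0.076)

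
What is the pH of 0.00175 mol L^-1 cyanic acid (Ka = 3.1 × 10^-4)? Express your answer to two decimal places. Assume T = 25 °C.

pH = 3.22

HOCN ⇌ OCN- + H+
From the ICE table, Ka = [H+]²/(0.00175 − [H+]) = 3.1 × 10^-4.
The 5% rule fails; solving [H+]² + Ka·[H+] − Ka·C₀ = 0 exactly:
[H+] = [−0.00031 + √(0.00031² + 2.17e-06)]/2 = 5.98 × 10^-4 M
pH = −log(5.98 × 10^-4) = 3.22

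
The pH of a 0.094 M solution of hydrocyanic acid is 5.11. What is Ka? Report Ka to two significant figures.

[H+] = 10^(-5.11) = 7.76 × 10^-6 M
At equilibrium [HA] = 0.094 − 7.76 × 10^-6 = 9.40 × 10^-2 M
Ka = [H+][A-]/[HA] = (7.76 × 10^-6)² / 9.40 × 10^-2 = 6.4 × 10^-10

Ka = 6.4 × 10^-10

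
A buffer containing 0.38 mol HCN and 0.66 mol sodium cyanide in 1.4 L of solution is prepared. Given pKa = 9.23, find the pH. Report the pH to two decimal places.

Henderson–Hasselbalch: pH = pKa + log([CN-]/[HCN]) = 9.23 + log(0.66/0.38)
pH = 9.23 + (+0.240) = 9.47

pH = 9.47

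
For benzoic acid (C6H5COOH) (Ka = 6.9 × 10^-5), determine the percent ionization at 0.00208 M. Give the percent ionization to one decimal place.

C6H5COOH ⇌ C6H5COO- + H+; let x = [H+] at equilibrium.
Ka = x²/(C₀ − x); solving the quadratic gives x = 3.46 × 10^-4 M.
Fraction ionized = 3.46 × 10^-4 / 0.00208 = 0.1663 → 16.6%

16.6%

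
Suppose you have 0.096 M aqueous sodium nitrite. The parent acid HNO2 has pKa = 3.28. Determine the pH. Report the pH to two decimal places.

pH = 8.13

NO2- is the conjugate base of the weak acid HNO2.
Ka = 10^(−3.28) = 5.25 × 10^-4
Kb = Kw/Ka = 1.0×10^-14 / 5.25 × 10^-4 = 1.90 × 10^-11
From the ICE table, Kb = x²/(0.096 − x) = 1.90 × 10^-11.
Assume x ≪ 0.096: x ≈ √(1.90 × 10^-11 × 0.096) = 1.35 × 10^-6 M
pOH = −log(1.35 × 10^-6) = 5.87; pH = 14.00 − 5.87 = 8.13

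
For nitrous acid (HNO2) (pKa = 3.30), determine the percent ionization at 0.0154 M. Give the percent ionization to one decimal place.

16.5%

HNO2 ⇌ NO2- + H+; let x = [H+] at equilibrium.
Ka = 10^(−3.30) = 5.01 × 10^-4
Ka = x²/(C₀ − x); solving the quadratic gives x = 2.54 × 10^-3 M.
Fraction ionized = 2.54 × 10^-3 / 0.0154 = 0.1649 → 16.5%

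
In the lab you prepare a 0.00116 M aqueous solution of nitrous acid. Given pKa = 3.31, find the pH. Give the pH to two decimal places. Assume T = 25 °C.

pH = 3.26

HNO2 ⇌ NO2- + H+
Ka = 10^(−3.31) = 4.90 × 10^-4
From the ICE table, Ka = x²/(0.00116 − x) = 4.90 × 10^-4.
Here C₀/Ka ≈ 2.37, so the small-x approximation fails. Use the quadratic:
x = [−0.00049 + √(0.00049² + 2.27e-06)]/2 = 5.48 × 10^-4 M
pH = −log[H+] = −log(5.48 × 10^-4) = 3.26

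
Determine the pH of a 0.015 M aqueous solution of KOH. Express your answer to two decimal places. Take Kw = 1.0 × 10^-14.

KOH is a strong base; [OH-] = 0.015 M.
pOH = -log(0.015) = 1.82
pH = 14.00 - 1.82 = 12.18

pH = 12.18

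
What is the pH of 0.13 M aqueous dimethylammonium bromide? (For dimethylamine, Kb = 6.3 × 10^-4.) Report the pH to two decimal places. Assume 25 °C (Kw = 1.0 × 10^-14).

(CH3)2NH2+ is the conjugate acid of the weak base (CH3)2NH.
Ka = Kw/Kb = 1.0×10^-14 / 6.3 × 10^-4 = 1.59 × 10^-11
Ka = x²/(0.13 − x) = 1.59 × 10^-11
Assume x ≪ 0.13: x ≈ √(1.59 × 10^-11 × 0.13) = 1.44 × 10^-6 M
(x/C₀ = 0.0011% < 5%, so the approximation holds.)
pH = −log(1.44 × 10^-6) = 5.84

pH = 5.84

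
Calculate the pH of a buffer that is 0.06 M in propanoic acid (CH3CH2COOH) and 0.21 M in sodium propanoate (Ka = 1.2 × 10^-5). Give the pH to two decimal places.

pKa = −log(1.2 × 10^-5) = 4.921
Using pH = pKa + log([base]/[acid]) with [base]/[acid] = 0.21/0.06:
pH = 4.921 + (+0.544) = 5.46

pH = 5.46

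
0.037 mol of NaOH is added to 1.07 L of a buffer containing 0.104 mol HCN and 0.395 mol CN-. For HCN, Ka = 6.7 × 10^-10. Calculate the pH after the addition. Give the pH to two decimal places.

OH- converts HCN to CN-: HCN → 0.067 mol, CN- → 0.432 mol.
pKa = −log(6.7 × 10^-10) = 9.174
pH = pKa + log([A⁻]/[HA]) = 9.174 + log(0.432/0.067) = 9.174 +0.809

pH = 9.98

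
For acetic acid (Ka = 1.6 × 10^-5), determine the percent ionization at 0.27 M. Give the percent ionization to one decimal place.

0.8%

CH3COOH ⇌ CH3COO- + H+; let x = [H+] at equilibrium.
x ≈ √(Ka·C₀) = √(1.6 × 10^-5 × 0.27) = 2.08 × 10^-3 M
% ionization = x/C₀ × 100% = 2.08 × 10^-3/0.27 × 100% = 0.8%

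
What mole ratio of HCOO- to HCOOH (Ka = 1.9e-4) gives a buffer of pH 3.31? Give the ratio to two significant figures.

ratio = 0.39

pKa = -log(1.9 × 10^-4) = 3.721
pH = pKa + log(r) ⇒ log(r) = 3.31 − 3.721 = -0.411
r = [HCOO-]/[HCOOH] = 10^(-0.411) = 0.388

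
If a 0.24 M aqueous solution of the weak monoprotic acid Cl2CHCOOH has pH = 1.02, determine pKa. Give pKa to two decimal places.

pKa = 1.20

[H+] = 10^(-1.02) = 9.55 × 10^-2 M
At equilibrium [HA] = 0.24 − 9.55 × 10^-2 = 1.44 × 10^-1 M
Ka = [H+][A-]/[HA] = (9.55 × 10^-2)² / 1.44 × 10^-1 = 6.33 × 10^-2
pKa = -log(6.33 × 10^-2) = 1.20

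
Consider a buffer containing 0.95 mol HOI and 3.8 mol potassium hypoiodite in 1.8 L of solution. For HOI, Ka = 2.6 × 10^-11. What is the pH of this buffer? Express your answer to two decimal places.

pKa = −log(2.6 × 10^-11) = 10.585
Henderson–Hasselbalch: pH = pKa + log([OI-]/[HOI]) = 10.585 + log(3.8/0.95)
pH = 10.585 + (+0.602) = 11.19

pH = 11.19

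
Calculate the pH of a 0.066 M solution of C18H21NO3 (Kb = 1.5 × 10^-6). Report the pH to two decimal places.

pH = 10.50

C18H21NO3 + H2O ⇌ C18H22NO3+ + OH-
From the ICE table, Kb = [OH-]²/(0.066 − [OH-]) = 1.5 × 10^-6.
Neglecting [OH-] in the denominator: [OH-] = √(1.5 × 10^-6 × 0.066) = 3.15 × 10^-4 M
Check: 0.48% ionized — well under 5%, approximation valid.
pOH = 3.50, so pH = 14.00 − pOH = 10.50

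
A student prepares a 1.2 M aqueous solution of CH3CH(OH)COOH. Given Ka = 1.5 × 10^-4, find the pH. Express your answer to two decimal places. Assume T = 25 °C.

CH3CH(OH)COOH ⇌ CH3CH(OH)COO- + H+
Let x = [H+] at equilibrium. Ka = x²/(1.2 − x).
Neglecting x in the denominator: x = √(1.5 × 10^-4 × 1.2) = 1.34 × 10^-2 M
Check: 1.1% ionized — well under 5%, approximation valid.
pH = −log[H+] = −log(1.34 × 10^-2) = 1.87

pH = 1.87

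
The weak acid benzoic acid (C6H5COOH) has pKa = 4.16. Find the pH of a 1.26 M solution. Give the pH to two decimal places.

C6H5COOH ⇌ C6H5COO- + H+
Ka = 10^(−4.16) = 6.92 × 10^-5
From the ICE table, Ka = [H+]²/(1.26 − [H+]) = 6.92 × 10^-5.
Assume [H+] ≪ 1.26: [H+] ≈ √(6.92 × 10^-5 × 1.26) = 9.34 × 10^-3 M
Check: 0.74% ionized — well under 5%, approximation valid.
pH = −log[H+] = −log(9.34 × 10^-3) = 2.03

pH = 2.03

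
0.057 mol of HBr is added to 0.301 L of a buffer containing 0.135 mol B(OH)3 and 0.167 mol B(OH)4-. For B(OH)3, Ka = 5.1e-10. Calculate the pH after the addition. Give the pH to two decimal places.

Added H+ converts B(OH)4- to B(OH)3: B(OH)3 → 0.192 mol, B(OH)4- → 0.11 mol.
pKa = −log(5.1 × 10^-10) = 9.292
Henderson–Hasselbalch with mole ratio 0.11/0.192: pH = 9.292 + (-0.242)

pH = 9.05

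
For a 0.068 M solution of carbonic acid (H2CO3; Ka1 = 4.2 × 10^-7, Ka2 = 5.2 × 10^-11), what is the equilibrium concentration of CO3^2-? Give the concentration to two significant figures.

5.2 × 10^-11 M

First ionization gives [H+] ≈ [HCO3-] = 1.69 × 10^-4 M.
Second step: Ka2 = [H+][CO3^2-]/[HCO3-] ≈ [CO3^2-] (since [H+] ≈ [HCO3-]).
So [CO3^2-] ≈ Ka2.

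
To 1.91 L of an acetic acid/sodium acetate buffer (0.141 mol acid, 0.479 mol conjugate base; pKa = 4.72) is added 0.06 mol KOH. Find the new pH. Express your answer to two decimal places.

pH = 5.54

After neutralization: n(CH3COOH) = 0.081 mol, n(CH3COO-) = 0.539 mol.
pH = pKa + log([A⁻]/[HA]) = 4.72 + log(0.539/0.081) = 4.72 +0.823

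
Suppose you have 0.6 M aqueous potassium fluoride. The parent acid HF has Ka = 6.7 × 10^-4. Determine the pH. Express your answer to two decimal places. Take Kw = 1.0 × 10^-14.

pH = 8.48

F- is the conjugate base of the weak acid HF.
Kb = Kw/Ka = 1.0×10^-14 / 6.7 × 10^-4 = 1.49 × 10^-11
From the ICE table, Kb = [OH-]²/(0.6 − [OH-]) = 1.49 × 10^-11.
Neglecting [OH-] in the denominator: [OH-] = √(1.49 × 10^-11 × 0.6) = 2.99 × 10^-6 M
Check: 0.0005% ionized — well under 5%, approximation valid.
pOH = 5.52, so pH = 14.00 − pOH = 8.48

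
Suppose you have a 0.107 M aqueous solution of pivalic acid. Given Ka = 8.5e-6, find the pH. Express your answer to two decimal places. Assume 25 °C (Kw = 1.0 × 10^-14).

pH = 3.02

(CH3)3CCOOH ⇌ (CH3)3CCOO- + H+
Ka = x²/(0.107 − x) = 8.5 × 10^-6
Assume x ≪ 0.107: x ≈ √(8.5 × 10^-6 × 0.107) = 9.54 × 10^-4 M
pH = −log[H+] = −log(9.54 × 10^-4) = 3.02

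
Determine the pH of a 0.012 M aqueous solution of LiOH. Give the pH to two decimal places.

LiOH is a strong base; [OH-] = 0.012 M.
pOH = -log(0.012) = 1.92
pH = 14.00 - 1.92 = 12.08

pH = 12.08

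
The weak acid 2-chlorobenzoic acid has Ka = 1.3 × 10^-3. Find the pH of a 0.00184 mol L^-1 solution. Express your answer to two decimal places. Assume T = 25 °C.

pH = 2.99

ClC6H4COOH ⇌ ClC6H4COO- + H+
From the ICE table, Ka = [H+]²/(0.00184 − [H+]) = 1.3 × 10^-3.
Here C₀/Ka ≈ 1.42, so the small-[H+] approximation fails. Use the quadratic:
[H+] = [−0.0013 + √(0.0013² + 9.57e-06)]/2 = 1.03 × 10^-3 M
pH = −log(1.03 × 10^-3) = 2.99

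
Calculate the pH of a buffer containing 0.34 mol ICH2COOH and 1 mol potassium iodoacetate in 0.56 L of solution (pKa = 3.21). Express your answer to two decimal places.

pH = 3.68

Henderson–Hasselbalch: pH = pKa + log([ICH2COO-]/[ICH2COOH]) = 3.21 + log(1/0.34)
pH = 3.21 + (+0.469) = 3.68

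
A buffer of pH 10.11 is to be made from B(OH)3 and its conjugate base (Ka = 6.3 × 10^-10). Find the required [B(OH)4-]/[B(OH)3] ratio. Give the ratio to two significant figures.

ratio = 8.1

pKa = -log(6.3 × 10^-10) = 9.201
pH = pKa + log(r) ⇒ log(r) = 10.11 − 9.201 = +0.909
r = [B(OH)4-]/[B(OH)3] = 10^(+0.909) = 8.11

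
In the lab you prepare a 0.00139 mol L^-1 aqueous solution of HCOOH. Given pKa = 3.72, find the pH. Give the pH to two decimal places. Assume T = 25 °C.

HCOOH ⇌ HCOO- + H+
Ka = 10^(−3.72) = 1.91 × 10^-4
Let x = [H+] at equilibrium. Ka = x²/(0.00139 − x).
Here C₀/Ka ≈ 7.28, so the small-x approximation fails. Use the quadratic:
x = (−Ka + √(Ka² + 4·Ka·C₀))/2 = 4.29 × 10^-4 M
pH = −log(4.29 × 10^-4) = 3.37

pH = 3.37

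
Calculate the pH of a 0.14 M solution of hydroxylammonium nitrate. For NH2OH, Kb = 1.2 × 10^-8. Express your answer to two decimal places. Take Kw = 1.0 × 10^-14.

pH = 3.47

NH3OH+ is the conjugate acid of the weak base NH2OH.
Ka = Kw/Kb = 1.0×10^-14 / 1.2 × 10^-8 = 8.33 × 10^-7
From the ICE table, Ka = x²/(0.14 − x) = 8.33 × 10^-7.
Since Ka ≪ C₀, x ≈ √(Ka·C₀) = 3.41 × 10^-4 M.
pH = −log(3.41 × 10^-4) = 3.47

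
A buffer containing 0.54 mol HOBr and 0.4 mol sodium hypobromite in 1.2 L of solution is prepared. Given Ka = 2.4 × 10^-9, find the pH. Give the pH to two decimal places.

pKa = −log(2.4 × 10^-9) = 8.620
Using pH = pKa + log([base]/[acid]) with [base]/[acid] = 0.4/0.54:
pH = 8.620 + (-0.130) = 8.49

pH = 8.49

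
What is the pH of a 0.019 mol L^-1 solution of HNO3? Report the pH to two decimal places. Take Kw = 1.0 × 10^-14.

pH = 1.72

HNO3 is a strong acid and dissociates completely, so [H+] = 0.019 M.
pH = -log(0.019) = 1.72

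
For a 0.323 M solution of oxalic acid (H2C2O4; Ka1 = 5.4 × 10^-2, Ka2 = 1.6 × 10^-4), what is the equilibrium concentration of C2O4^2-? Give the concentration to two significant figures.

First ionization gives [H+] ≈ [HC2O4-] = 1.08 × 10^-1 M.
Second step: Ka2 = [H+][C2O4^2-]/[HC2O4-] ≈ [C2O4^2-] (since [H+] ≈ [HC2O4-]).
So [C2O4^2-] ≈ Ka2.

1.6 × 10^-4 M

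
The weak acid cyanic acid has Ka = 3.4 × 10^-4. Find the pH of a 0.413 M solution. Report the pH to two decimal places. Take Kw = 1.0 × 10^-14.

pH = 1.93

HOCN ⇌ OCN- + H+
Ka = [H+]²/(0.413 − [H+]) = 3.4 × 10^-4
Neglecting [H+] in the denominator: [H+] = √(3.4 × 10^-4 × 0.413) = 1.18 × 10^-2 M
Check: 2.9% ionized — well under 5%, approximation valid.
pH = −log(1.18 × 10^-2) = 1.93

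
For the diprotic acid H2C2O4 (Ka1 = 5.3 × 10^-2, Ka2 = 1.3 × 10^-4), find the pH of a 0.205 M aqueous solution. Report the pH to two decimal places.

pH = 1.09

Ka1 ≫ Ka2, so treat the first dissociation as the only significant source of H+.
Ka1 = x²/(0.205 − x) = 5.3 × 10^-2
Solving the quadratic: x = (−Ka1 + √(Ka1² + 4·Ka1·C₀))/2 = 8.11 × 10^-2 M
pH = −log(8.11 × 10^-2) = 1.09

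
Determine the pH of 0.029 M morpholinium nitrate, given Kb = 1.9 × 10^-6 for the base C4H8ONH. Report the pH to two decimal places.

pH = 4.91

C4H8ONH2+ is the conjugate acid of the weak base C4H8ONH.
Ka = Kw/Kb = 1.0×10^-14 / 1.9 × 10^-6 = 5.26 × 10^-9
Let x = [H+] at equilibrium. Ka = x²/(0.029 − x).
Since Ka ≪ C₀, x ≈ √(Ka·C₀) = 1.24 × 10^-5 M.
Check: 0.043% ionized — well under 5%, approximation valid.
pH = −log[H+] = −log(1.24 × 10^-5) = 4.91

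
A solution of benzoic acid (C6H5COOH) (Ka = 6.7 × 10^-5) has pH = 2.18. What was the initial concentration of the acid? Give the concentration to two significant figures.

C₀ = 6.6 × 10^-1 M

[H+] = 10^(-2.18) = 6.61 × 10^-3 M = x
Ka = x²/(C₀ − x) ⇒ C₀ = x + x²/Ka
C₀ = 6.61 × 10^-3 + (6.61 × 10^-3)²/(6.7 × 10^-5) = 6.59 × 10^-1 M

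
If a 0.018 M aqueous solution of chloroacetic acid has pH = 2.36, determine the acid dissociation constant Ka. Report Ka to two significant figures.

Ka = 1.4 × 10^-3

[H+] = 10^(-2.36) = 4.37 × 10^-3 M
At equilibrium [HA] = 0.018 − 4.37 × 10^-3 = 1.36 × 10^-2 M
Ka = [H+][A-]/[HA] = (4.37 × 10^-3)² / 1.36 × 10^-2 = 1.4 × 10^-3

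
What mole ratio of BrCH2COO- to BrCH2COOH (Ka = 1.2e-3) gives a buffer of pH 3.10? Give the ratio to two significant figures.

ratio = 1.5

pKa = -log(1.2 × 10^-3) = 2.921
pH = pKa + log(r) ⇒ log(r) = 3.10 − 2.921 = +0.179
r = [BrCH2COO-]/[BrCH2COOH] = 10^(+0.179) = 1.51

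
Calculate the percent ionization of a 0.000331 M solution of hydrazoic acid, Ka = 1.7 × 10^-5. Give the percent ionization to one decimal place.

20.2%

HN3 ⇌ N3- + H+; let x = [H+] at equilibrium.
Solve x² + 1.7e-05x − 5.63e-09 = 0 → x = 6.70 × 10^-5 M
% ionization = x/C₀ × 100% = 6.70 × 10^-5/0.000331 × 100% = 20.2%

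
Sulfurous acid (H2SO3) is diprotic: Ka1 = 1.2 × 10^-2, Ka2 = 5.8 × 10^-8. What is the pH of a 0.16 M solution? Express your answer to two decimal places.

Since Ka1 ≫ Ka2, the first ionization dominates [H+].
Ka1 = x²/(0.16 − x) = 1.2 × 10^-2
Solving the quadratic: x = (−Ka1 + √(Ka1² + 4·Ka1·C₀))/2 = 3.82 × 10^-2 M
pH = −log(3.82 × 10^-2) = 1.42

pH = 1.42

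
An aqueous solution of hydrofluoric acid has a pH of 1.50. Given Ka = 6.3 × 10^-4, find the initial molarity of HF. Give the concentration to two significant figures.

C₀ = 1.6 M

[H+] = 10^(-1.50) = 3.16 × 10^-2 M = x
Ka = x²/(C₀ − x) ⇒ C₀ = x + x²/Ka
C₀ = 3.16 × 10^-2 + (3.16 × 10^-2)²/(6.3 × 10^-4) = 1.62 M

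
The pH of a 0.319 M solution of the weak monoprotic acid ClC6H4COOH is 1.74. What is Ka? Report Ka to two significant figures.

Ka = 1.1 × 10^-3

[H+] = 10^(-1.74) = 1.82 × 10^-2 M
At equilibrium [HA] = 0.319 − 1.82 × 10^-2 = 3.01 × 10^-1 M
Ka = [H+][A-]/[HA] = (1.82 × 10^-2)² / 3.01 × 10^-1 = 1.1 × 10^-3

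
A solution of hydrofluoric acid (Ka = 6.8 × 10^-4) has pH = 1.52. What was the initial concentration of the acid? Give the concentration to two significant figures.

[H+] = 10^(-1.52) = 3.02 × 10^-2 M = x
Ka = x²/(C₀ − x) ⇒ C₀ = x + x²/Ka
C₀ = 3.02 × 10^-2 + (3.02 × 10^-2)²/(6.8 × 10^-4) = 1.37 M

C₀ = 1.4 M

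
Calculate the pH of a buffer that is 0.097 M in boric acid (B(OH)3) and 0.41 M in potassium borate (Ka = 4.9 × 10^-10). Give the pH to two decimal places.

pH = 9.94

pKa = −log(4.9 × 10^-10) = 9.310
Henderson–Hasselbalch: pH = pKa + log([B(OH)4-]/[B(OH)3]) = 9.310 + log(0.41/0.097)
pH = 9.310 + (+0.626) = 9.94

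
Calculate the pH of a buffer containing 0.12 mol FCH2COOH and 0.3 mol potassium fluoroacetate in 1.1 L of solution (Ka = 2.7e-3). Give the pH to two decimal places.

pH = 2.97

pKa = −log(2.7 × 10^-3) = 2.569
pH = pKa + log([A⁻]/[HA]) = 2.569 + log(0.3/0.12)
pH = 2.569 + (+0.398) = 2.97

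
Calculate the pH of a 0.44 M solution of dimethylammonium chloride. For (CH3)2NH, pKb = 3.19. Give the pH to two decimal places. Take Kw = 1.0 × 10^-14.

(CH3)2NH2+ is the conjugate acid of the weak base (CH3)2NH.
Kb = 10^(−3.19) = 6.46 × 10^-4
Ka = Kw/Kb = 1.0×10^-14 / 6.46 × 10^-4 = 1.55 × 10^-11
Ka = [H+]²/(0.44 − [H+]) = 1.55 × 10^-11
Since Ka ≪ C₀, [H+] ≈ √(Ka·C₀) = 2.61 × 10^-6 M.
pH = −log[H+] = −log(2.61 × 10^-6) = 5.58

pH = 5.58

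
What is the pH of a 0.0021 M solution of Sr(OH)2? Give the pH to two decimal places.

Sr(OH)2 is a strong base (each formula unit releases 2 OH-); [OH-] = 0.0042 M.
pOH = -log(0.0042) = 2.38
pH = 14.00 - 2.38 = 11.62

pH = 11.62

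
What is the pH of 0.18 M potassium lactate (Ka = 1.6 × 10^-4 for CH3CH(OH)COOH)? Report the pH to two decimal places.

CH3CH(OH)COO- is the conjugate base of the weak acid CH3CH(OH)COOH.
Kb = Kw/Ka = 1.0×10^-14 / 1.6 × 10^-4 = 6.25 × 10^-11
From the ICE table, Kb = [OH-]²/(0.18 − [OH-]) = 6.25 × 10^-11.
Since Kb ≪ C₀, [OH-] ≈ √(Kb·C₀) = 3.35 × 10^-6 M.
pOH = 5.47, so pH = 14.00 − pOH = 8.53

pH = 8.53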